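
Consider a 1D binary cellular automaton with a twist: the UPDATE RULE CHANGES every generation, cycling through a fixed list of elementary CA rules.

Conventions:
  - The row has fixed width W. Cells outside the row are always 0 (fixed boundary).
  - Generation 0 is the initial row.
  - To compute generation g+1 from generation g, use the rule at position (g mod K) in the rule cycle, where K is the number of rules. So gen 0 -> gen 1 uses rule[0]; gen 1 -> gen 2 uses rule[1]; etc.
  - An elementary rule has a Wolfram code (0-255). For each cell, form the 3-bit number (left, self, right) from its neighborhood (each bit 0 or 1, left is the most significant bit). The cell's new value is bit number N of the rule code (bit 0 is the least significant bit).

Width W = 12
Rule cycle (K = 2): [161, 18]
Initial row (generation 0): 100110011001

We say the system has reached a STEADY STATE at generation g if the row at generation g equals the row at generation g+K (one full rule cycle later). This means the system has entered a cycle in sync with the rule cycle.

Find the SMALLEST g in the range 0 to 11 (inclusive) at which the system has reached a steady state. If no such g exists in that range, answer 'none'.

Answer: 2

Derivation:
Gen 0: 100110011001
Gen 1 (rule 161): 000000000000
Gen 2 (rule 18): 000000000000
Gen 3 (rule 161): 111111111111
Gen 4 (rule 18): 000000000000
Gen 5 (rule 161): 111111111111
Gen 6 (rule 18): 000000000000
Gen 7 (rule 161): 111111111111
Gen 8 (rule 18): 000000000000
Gen 9 (rule 161): 111111111111
Gen 10 (rule 18): 000000000000
Gen 11 (rule 161): 111111111111
Gen 12 (rule 18): 000000000000
Gen 13 (rule 161): 111111111111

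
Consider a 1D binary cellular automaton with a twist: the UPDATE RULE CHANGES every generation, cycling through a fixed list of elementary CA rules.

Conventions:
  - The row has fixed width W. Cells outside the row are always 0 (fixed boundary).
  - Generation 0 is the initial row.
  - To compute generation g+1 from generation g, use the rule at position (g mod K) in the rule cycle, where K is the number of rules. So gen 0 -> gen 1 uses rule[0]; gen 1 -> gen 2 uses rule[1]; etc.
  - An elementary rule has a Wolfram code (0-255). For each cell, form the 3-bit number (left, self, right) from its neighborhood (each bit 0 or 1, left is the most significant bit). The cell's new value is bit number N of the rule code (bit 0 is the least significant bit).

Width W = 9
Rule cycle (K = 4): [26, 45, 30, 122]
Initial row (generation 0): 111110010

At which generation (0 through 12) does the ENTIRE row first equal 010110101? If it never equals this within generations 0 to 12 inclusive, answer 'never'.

Gen 0: 111110010
Gen 1 (rule 26): 100001101
Gen 2 (rule 45): 101101011
Gen 3 (rule 30): 101001010
Gen 4 (rule 122): 010110101
Gen 5 (rule 26): 100100000
Gen 6 (rule 45): 100101111
Gen 7 (rule 30): 111101000
Gen 8 (rule 122): 100110100
Gen 9 (rule 26): 011100010
Gen 10 (rule 45): 010001010
Gen 11 (rule 30): 111011011
Gen 12 (rule 122): 101111111

Answer: 4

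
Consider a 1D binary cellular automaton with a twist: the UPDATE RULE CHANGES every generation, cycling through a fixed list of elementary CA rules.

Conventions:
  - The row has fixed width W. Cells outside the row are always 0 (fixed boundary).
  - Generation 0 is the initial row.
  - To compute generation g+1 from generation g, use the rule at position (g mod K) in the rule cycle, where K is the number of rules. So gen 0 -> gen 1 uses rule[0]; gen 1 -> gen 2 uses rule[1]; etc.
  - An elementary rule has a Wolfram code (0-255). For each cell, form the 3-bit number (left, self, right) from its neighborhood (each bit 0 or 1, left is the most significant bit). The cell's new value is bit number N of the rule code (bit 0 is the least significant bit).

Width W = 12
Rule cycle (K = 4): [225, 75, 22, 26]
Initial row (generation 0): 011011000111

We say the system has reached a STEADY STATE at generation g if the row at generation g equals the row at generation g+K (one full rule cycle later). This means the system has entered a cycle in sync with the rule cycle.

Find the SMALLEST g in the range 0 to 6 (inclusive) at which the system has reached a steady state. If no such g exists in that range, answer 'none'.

Answer: none

Derivation:
Gen 0: 011011000111
Gen 1 (rule 225): 001101010011
Gen 2 (rule 75): 111100000111
Gen 3 (rule 22): 000010001000
Gen 4 (rule 26): 000101010100
Gen 5 (rule 225): 110010101001
Gen 6 (rule 75): 110100000010
Gen 7 (rule 22): 000110000111
Gen 8 (rule 26): 001101001100
Gen 9 (rule 225): 100110000101
Gen 10 (rule 75): 001110111000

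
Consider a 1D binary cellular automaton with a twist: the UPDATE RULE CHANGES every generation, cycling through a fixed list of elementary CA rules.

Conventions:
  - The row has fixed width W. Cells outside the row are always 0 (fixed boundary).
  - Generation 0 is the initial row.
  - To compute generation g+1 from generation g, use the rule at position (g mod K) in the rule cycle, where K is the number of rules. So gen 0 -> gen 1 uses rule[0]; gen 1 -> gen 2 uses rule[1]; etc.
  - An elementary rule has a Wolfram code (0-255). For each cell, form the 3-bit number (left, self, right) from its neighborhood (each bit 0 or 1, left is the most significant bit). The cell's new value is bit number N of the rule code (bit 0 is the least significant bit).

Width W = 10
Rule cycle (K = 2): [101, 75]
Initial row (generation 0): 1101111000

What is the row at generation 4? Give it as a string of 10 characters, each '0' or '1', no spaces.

Gen 0: 1101111000
Gen 1 (rule 101): 0110001011
Gen 2 (rule 75): 1110110011
Gen 3 (rule 101): 0011010001
Gen 4 (rule 75): 1111000110

Answer: 1111000110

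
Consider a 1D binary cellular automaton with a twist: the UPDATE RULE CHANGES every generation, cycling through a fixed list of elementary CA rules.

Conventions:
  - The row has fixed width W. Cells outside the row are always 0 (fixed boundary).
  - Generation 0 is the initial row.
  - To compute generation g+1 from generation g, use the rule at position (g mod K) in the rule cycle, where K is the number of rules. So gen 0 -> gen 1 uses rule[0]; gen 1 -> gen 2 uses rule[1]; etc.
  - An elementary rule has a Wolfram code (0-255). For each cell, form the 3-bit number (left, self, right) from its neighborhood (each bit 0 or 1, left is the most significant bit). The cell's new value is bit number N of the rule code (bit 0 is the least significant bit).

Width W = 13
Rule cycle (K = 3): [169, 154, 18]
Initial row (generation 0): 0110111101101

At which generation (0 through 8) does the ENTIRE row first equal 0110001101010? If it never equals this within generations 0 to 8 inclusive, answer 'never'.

Gen 0: 0110111101101
Gen 1 (rule 169): 0101111011010
Gen 2 (rule 154): 1001110010001
Gen 3 (rule 18): 0110001101010
Gen 4 (rule 169): 0100101010100
Gen 5 (rule 154): 1011000000010
Gen 6 (rule 18): 0000100000101
Gen 7 (rule 169): 1110001110010
Gen 8 (rule 154): 1101011101101

Answer: 3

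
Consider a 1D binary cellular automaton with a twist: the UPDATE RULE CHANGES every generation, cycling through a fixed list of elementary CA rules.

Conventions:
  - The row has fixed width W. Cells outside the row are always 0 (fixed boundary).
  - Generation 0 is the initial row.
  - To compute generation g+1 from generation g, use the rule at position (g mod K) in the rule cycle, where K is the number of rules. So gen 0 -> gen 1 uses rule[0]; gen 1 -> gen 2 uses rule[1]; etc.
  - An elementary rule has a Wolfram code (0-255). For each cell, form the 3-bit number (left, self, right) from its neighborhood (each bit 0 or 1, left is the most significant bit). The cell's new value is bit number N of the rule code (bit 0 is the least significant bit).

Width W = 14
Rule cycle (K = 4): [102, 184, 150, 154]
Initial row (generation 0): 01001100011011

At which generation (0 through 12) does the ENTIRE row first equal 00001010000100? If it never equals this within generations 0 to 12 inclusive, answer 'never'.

Gen 0: 01001100011011
Gen 1 (rule 102): 11010100101101
Gen 2 (rule 184): 10101010011010
Gen 3 (rule 150): 10101011100011
Gen 4 (rule 154): 00000011010110
Gen 5 (rule 102): 00000101111010
Gen 6 (rule 184): 00000011110101
Gen 7 (rule 150): 00000101100101
Gen 8 (rule 154): 00001001011000
Gen 9 (rule 102): 00011011101000
Gen 10 (rule 184): 00010111010100
Gen 11 (rule 150): 00110010010110
Gen 12 (rule 154): 01101101100101

Answer: never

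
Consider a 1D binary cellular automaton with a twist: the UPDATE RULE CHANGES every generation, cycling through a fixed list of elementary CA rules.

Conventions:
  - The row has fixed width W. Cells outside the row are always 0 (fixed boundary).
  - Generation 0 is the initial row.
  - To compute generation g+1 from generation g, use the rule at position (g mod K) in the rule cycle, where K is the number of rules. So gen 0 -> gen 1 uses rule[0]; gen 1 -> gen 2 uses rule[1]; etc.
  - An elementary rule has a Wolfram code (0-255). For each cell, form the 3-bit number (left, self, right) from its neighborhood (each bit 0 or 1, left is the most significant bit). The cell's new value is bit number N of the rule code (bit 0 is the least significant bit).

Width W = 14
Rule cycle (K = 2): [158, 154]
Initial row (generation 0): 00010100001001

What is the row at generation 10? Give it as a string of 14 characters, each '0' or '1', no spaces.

Gen 0: 00010100001001
Gen 1 (rule 158): 00110110011111
Gen 2 (rule 154): 01100101111110
Gen 3 (rule 158): 11011101111101
Gen 4 (rule 154): 10011001111000
Gen 5 (rule 158): 11110111110100
Gen 6 (rule 154): 11100111100010
Gen 7 (rule 158): 11011111010111
Gen 8 (rule 154): 10011110000110
Gen 9 (rule 158): 11111101001101
Gen 10 (rule 154): 11111000111000

Answer: 11111000111000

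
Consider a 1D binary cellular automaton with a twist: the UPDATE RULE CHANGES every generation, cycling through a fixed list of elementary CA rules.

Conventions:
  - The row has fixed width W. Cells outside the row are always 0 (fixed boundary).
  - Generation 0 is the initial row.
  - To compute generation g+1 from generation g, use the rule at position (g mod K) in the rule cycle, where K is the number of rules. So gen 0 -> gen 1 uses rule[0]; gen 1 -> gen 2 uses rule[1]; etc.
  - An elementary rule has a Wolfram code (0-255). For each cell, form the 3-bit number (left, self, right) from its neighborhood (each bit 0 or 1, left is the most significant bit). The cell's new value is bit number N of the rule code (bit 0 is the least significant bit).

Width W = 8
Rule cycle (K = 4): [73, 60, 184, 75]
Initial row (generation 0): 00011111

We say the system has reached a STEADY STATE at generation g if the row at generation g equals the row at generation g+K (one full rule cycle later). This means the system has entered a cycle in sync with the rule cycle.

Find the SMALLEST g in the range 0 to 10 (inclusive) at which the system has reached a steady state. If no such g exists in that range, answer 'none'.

Answer: none

Derivation:
Gen 0: 00011111
Gen 1 (rule 73): 11010001
Gen 2 (rule 60): 10111001
Gen 3 (rule 184): 01110100
Gen 4 (rule 75): 11010001
Gen 5 (rule 73): 11000100
Gen 6 (rule 60): 10100110
Gen 7 (rule 184): 01010101
Gen 8 (rule 75): 10000000
Gen 9 (rule 73): 00111111
Gen 10 (rule 60): 00100000
Gen 11 (rule 184): 00010000
Gen 12 (rule 75): 11100111
Gen 13 (rule 73): 10100101
Gen 14 (rule 60): 11110111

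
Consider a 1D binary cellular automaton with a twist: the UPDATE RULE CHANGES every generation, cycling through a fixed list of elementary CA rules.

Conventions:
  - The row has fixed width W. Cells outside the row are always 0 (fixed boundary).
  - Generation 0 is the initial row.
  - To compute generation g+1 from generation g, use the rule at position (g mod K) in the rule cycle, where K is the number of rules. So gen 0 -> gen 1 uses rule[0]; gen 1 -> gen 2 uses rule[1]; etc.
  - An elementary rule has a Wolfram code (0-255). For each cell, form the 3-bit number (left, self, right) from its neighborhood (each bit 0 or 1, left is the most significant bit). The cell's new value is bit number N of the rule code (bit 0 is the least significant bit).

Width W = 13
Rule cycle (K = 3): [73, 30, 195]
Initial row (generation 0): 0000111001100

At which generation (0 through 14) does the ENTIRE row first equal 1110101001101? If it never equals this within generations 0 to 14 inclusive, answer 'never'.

Answer: 1

Derivation:
Gen 0: 0000111001100
Gen 1 (rule 73): 1110101001101
Gen 2 (rule 30): 1000101111001
Gen 3 (rule 195): 0011000111010
Gen 4 (rule 73): 1011010101000
Gen 5 (rule 30): 1010010101100
Gen 6 (rule 195): 0000100000101
Gen 7 (rule 73): 1110001110000
Gen 8 (rule 30): 1001011001000
Gen 9 (rule 195): 0010001010011
Gen 10 (rule 73): 1000100000011
Gen 11 (rule 30): 1101110000110
Gen 12 (rule 195): 0100110111010
Gen 13 (rule 73): 0000110101000
Gen 14 (rule 30): 0001100101100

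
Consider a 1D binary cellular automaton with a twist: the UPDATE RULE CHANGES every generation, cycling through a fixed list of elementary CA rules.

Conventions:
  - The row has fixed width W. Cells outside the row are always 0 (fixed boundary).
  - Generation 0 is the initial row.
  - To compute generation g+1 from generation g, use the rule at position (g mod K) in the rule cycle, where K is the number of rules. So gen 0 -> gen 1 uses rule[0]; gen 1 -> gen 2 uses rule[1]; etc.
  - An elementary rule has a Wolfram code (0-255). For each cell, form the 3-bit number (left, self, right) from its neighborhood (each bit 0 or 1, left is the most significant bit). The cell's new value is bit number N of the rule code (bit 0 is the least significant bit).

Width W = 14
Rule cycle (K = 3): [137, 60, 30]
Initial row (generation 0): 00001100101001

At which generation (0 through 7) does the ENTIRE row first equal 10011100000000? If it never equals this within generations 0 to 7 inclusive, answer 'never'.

Answer: 2

Derivation:
Gen 0: 00001100101001
Gen 1 (rule 137): 11101000000000
Gen 2 (rule 60): 10011100000000
Gen 3 (rule 30): 11110010000000
Gen 4 (rule 137): 11100000111111
Gen 5 (rule 60): 10010000100000
Gen 6 (rule 30): 11111001110000
Gen 7 (rule 137): 11110001100111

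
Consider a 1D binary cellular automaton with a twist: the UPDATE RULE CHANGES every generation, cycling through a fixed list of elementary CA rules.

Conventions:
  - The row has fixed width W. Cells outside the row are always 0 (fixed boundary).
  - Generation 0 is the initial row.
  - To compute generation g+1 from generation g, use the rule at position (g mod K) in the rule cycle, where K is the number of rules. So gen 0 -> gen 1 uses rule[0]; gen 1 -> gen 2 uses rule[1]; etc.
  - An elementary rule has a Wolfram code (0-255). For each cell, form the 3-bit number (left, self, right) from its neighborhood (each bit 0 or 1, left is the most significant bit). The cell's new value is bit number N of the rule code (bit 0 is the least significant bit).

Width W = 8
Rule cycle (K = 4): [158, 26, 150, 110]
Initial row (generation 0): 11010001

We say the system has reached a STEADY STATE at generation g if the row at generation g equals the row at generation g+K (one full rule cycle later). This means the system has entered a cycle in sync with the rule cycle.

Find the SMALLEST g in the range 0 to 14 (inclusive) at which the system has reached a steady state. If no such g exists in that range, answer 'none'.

Answer: 12

Derivation:
Gen 0: 11010001
Gen 1 (rule 158): 10011011
Gen 2 (rule 26): 01110010
Gen 3 (rule 150): 10101111
Gen 4 (rule 110): 11111001
Gen 5 (rule 158): 11110111
Gen 6 (rule 26): 10000100
Gen 7 (rule 150): 11001110
Gen 8 (rule 110): 11011010
Gen 9 (rule 158): 10010011
Gen 10 (rule 26): 01101110
Gen 11 (rule 150): 10000101
Gen 12 (rule 110): 10001111
Gen 13 (rule 158): 11011110
Gen 14 (rule 26): 10010001
Gen 15 (rule 150): 11111011
Gen 16 (rule 110): 10001111
Gen 17 (rule 158): 11011110
Gen 18 (rule 26): 10010001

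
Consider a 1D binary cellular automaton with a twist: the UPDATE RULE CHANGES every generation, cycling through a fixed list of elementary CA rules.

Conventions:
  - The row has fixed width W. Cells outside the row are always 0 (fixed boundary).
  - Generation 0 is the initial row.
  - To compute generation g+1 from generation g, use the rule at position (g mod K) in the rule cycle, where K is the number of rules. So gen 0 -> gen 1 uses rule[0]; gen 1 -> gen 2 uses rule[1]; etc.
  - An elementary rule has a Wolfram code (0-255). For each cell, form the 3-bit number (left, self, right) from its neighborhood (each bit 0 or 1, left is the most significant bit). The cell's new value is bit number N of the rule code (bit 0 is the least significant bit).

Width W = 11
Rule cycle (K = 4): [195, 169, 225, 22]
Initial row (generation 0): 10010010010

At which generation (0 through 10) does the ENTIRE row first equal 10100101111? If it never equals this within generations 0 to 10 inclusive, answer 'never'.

Answer: never

Derivation:
Gen 0: 10010010010
Gen 1 (rule 195): 00100100100
Gen 2 (rule 169): 10000000001
Gen 3 (rule 225): 00111111100
Gen 4 (rule 22): 01000000010
Gen 5 (rule 195): 10011111100
Gen 6 (rule 169): 00011111001
Gen 7 (rule 225): 11001111000
Gen 8 (rule 22): 00110000100
Gen 9 (rule 195): 11010111001
Gen 10 (rule 169): 10101110000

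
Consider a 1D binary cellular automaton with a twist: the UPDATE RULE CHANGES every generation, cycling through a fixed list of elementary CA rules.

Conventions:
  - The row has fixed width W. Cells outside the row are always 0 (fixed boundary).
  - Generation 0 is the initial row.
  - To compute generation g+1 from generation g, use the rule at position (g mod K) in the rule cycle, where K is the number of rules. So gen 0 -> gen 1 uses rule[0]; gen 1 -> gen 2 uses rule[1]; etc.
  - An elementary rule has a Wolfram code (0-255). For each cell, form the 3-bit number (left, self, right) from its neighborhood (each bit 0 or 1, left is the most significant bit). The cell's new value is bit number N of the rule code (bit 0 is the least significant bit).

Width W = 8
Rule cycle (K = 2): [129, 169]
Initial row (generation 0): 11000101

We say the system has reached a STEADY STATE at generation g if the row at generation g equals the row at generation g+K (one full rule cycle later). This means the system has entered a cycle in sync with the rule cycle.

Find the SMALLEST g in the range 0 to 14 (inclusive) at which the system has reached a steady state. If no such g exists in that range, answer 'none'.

Gen 0: 11000101
Gen 1 (rule 129): 00010000
Gen 2 (rule 169): 11000111
Gen 3 (rule 129): 00010010
Gen 4 (rule 169): 11000000
Gen 5 (rule 129): 00011111
Gen 6 (rule 169): 11011110
Gen 7 (rule 129): 00001100
Gen 8 (rule 169): 11101001
Gen 9 (rule 129): 01000000
Gen 10 (rule 169): 00011111
Gen 11 (rule 129): 11001110
Gen 12 (rule 169): 10001100
Gen 13 (rule 129): 00100001
Gen 14 (rule 169): 10001100
Gen 15 (rule 129): 00100001
Gen 16 (rule 169): 10001100

Answer: 12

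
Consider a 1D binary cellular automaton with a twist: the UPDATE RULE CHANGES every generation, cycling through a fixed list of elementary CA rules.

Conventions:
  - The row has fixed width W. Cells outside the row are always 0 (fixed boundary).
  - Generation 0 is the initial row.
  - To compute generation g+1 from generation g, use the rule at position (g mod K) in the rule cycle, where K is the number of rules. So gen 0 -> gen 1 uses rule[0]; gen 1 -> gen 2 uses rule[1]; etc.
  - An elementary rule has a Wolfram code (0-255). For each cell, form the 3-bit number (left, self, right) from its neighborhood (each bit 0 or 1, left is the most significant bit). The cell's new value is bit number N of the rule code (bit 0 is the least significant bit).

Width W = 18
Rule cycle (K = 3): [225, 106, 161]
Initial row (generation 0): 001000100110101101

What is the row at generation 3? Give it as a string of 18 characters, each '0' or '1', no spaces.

Gen 0: 001000100110101101
Gen 1 (rule 225): 100010000011010110
Gen 2 (rule 106): 000100000111101110
Gen 3 (rule 161): 110001110011010100

Answer: 110001110011010100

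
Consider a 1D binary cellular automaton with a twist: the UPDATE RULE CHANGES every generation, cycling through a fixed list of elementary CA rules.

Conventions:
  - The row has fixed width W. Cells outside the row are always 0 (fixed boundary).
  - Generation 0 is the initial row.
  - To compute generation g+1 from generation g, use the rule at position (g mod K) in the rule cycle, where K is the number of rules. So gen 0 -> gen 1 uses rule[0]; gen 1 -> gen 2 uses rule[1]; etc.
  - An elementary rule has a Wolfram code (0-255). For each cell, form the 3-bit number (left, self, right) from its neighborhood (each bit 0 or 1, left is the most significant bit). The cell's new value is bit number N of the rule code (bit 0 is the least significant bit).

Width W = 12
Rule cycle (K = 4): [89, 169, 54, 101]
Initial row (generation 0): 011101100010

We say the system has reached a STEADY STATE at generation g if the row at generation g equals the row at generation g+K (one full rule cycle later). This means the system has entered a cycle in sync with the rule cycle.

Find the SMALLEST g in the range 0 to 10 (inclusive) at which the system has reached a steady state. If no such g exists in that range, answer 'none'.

Answer: none

Derivation:
Gen 0: 011101100010
Gen 1 (rule 89): 010101111001
Gen 2 (rule 169): 001011110000
Gen 3 (rule 54): 011100001000
Gen 4 (rule 101): 000101101011
Gen 5 (rule 89): 110001100011
Gen 6 (rule 169): 100101001010
Gen 7 (rule 54): 111111111111
Gen 8 (rule 101): 000000000001
Gen 9 (rule 89): 111111111100
Gen 10 (rule 169): 111111111001
Gen 11 (rule 54): 000000000111
Gen 12 (rule 101): 111111110001
Gen 13 (rule 89): 100000011100
Gen 14 (rule 169): 001111011001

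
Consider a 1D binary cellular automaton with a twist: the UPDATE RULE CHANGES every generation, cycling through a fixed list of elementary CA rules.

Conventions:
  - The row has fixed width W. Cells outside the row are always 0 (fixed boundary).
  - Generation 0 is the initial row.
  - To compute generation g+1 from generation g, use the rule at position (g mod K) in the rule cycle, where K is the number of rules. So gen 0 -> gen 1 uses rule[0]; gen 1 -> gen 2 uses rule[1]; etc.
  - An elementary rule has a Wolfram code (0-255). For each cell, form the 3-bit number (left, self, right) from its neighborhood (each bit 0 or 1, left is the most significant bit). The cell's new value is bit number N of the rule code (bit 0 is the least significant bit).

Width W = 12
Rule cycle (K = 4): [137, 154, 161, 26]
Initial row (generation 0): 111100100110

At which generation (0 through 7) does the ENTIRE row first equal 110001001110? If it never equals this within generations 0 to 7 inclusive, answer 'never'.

Answer: never

Derivation:
Gen 0: 111100100110
Gen 1 (rule 137): 111000000100
Gen 2 (rule 154): 110100001010
Gen 3 (rule 161): 001001100100
Gen 4 (rule 26): 010111011010
Gen 5 (rule 137): 000110010000
Gen 6 (rule 154): 001101101000
Gen 7 (rule 161): 100010010011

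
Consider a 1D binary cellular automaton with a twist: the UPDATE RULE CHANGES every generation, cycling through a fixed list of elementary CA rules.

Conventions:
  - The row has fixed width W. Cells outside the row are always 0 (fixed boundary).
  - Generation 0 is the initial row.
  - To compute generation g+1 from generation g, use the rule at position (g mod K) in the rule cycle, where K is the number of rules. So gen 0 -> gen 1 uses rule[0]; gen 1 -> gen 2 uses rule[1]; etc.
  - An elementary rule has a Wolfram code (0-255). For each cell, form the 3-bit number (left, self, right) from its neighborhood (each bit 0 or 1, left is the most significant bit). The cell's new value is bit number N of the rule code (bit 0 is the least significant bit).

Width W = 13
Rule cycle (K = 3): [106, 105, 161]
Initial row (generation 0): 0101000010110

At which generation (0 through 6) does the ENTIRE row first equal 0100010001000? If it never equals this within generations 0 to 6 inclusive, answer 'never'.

Answer: never

Derivation:
Gen 0: 0101000010110
Gen 1 (rule 106): 1010000101110
Gen 2 (rule 105): 0100110011010
Gen 3 (rule 161): 0000000000100
Gen 4 (rule 106): 0000000001000
Gen 5 (rule 105): 1111111100011
Gen 6 (rule 161): 0111111001000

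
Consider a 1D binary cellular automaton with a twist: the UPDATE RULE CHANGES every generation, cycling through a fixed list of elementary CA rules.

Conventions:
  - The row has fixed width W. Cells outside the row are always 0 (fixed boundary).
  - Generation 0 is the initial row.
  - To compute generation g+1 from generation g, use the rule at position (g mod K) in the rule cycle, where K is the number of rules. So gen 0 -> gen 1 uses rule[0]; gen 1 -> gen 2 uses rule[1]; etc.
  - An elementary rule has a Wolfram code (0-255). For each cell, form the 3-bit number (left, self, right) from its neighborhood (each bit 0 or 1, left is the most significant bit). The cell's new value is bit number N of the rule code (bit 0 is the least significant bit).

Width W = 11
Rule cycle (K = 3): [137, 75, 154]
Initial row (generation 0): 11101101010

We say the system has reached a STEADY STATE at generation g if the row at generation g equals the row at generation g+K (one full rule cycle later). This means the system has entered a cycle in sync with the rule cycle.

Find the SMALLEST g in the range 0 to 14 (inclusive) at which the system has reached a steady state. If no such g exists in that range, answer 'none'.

Answer: none

Derivation:
Gen 0: 11101101010
Gen 1 (rule 137): 11001000000
Gen 2 (rule 75): 11010011111
Gen 3 (rule 154): 10001111110
Gen 4 (rule 137): 00101111100
Gen 5 (rule 75): 11001000101
Gen 6 (rule 154): 10110101000
Gen 7 (rule 137): 00100000011
Gen 8 (rule 75): 11001111111
Gen 9 (rule 154): 10111111110
Gen 10 (rule 137): 00111111100
Gen 11 (rule 75): 11100000101
Gen 12 (rule 154): 11010001000
Gen 13 (rule 137): 10000100011
Gen 14 (rule 75): 00111001111
Gen 15 (rule 154): 01110111110
Gen 16 (rule 137): 01100111100
Gen 17 (rule 75): 11101100101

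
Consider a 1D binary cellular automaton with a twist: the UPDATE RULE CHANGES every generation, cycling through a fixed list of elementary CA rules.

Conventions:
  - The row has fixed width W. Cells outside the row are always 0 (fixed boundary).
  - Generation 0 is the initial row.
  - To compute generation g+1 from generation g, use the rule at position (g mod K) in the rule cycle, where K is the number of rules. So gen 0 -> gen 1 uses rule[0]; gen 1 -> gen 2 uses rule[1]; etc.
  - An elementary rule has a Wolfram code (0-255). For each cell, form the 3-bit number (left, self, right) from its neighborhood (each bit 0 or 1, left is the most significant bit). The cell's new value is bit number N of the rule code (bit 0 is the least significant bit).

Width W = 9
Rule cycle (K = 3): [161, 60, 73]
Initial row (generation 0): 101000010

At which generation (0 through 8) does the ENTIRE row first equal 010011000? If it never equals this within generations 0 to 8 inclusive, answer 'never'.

Answer: 1

Derivation:
Gen 0: 101000010
Gen 1 (rule 161): 010011000
Gen 2 (rule 60): 011010100
Gen 3 (rule 73): 011000001
Gen 4 (rule 161): 000011100
Gen 5 (rule 60): 000010010
Gen 6 (rule 73): 111000000
Gen 7 (rule 161): 010011111
Gen 8 (rule 60): 011010000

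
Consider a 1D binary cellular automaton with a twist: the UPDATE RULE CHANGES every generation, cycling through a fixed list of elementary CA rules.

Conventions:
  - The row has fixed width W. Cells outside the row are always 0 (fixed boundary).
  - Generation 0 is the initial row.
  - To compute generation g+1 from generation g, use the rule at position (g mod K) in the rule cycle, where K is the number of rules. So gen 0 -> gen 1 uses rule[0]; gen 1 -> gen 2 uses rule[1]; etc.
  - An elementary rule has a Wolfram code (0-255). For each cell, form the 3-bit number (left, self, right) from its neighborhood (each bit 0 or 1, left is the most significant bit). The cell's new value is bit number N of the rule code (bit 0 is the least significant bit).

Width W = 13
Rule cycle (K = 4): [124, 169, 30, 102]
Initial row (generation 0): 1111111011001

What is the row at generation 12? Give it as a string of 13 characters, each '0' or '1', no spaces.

Answer: 1110001100101

Derivation:
Gen 0: 1111111011001
Gen 1 (rule 124): 1000001111101
Gen 2 (rule 169): 0011101111010
Gen 3 (rule 30): 0110001000011
Gen 4 (rule 102): 1010011000101
Gen 5 (rule 124): 1111011100111
Gen 6 (rule 169): 1110111000110
Gen 7 (rule 30): 1000100101101
Gen 8 (rule 102): 1001101110111
Gen 9 (rule 124): 1101111011101
Gen 10 (rule 169): 1011110111010
Gen 11 (rule 30): 1010000100011
Gen 12 (rule 102): 1110001100101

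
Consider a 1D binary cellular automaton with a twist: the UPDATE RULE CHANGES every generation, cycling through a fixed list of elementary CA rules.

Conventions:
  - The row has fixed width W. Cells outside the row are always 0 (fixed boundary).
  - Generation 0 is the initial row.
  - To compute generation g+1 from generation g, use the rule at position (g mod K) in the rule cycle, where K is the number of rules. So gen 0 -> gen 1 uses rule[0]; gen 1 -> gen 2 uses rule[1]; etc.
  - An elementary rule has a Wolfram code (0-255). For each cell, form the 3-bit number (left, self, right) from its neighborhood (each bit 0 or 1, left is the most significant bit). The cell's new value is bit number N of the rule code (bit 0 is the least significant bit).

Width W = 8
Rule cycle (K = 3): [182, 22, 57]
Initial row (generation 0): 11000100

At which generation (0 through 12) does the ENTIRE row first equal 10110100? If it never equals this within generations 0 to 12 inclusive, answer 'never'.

Gen 0: 11000100
Gen 1 (rule 182): 00101110
Gen 2 (rule 22): 01100001
Gen 3 (rule 57): 01011100
Gen 4 (rule 182): 11101010
Gen 5 (rule 22): 00001011
Gen 6 (rule 57): 11100110
Gen 7 (rule 182): 01011001
Gen 8 (rule 22): 11000111
Gen 9 (rule 57): 10110100
Gen 10 (rule 182): 11001110
Gen 11 (rule 22): 00110001
Gen 12 (rule 57): 10101100

Answer: 9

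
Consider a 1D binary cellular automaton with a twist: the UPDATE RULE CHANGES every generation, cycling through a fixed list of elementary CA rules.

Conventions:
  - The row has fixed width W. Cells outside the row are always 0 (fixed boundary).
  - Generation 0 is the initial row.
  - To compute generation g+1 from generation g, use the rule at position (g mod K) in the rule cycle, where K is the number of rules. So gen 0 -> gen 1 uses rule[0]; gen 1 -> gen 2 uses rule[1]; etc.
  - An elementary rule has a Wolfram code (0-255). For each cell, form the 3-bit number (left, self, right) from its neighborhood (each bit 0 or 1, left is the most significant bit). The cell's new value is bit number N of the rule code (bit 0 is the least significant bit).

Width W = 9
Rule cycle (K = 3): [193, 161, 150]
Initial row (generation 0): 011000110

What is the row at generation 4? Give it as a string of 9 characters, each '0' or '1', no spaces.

Gen 0: 011000110
Gen 1 (rule 193): 001010010
Gen 2 (rule 161): 100100000
Gen 3 (rule 150): 111110000
Gen 4 (rule 193): 011110111

Answer: 011110111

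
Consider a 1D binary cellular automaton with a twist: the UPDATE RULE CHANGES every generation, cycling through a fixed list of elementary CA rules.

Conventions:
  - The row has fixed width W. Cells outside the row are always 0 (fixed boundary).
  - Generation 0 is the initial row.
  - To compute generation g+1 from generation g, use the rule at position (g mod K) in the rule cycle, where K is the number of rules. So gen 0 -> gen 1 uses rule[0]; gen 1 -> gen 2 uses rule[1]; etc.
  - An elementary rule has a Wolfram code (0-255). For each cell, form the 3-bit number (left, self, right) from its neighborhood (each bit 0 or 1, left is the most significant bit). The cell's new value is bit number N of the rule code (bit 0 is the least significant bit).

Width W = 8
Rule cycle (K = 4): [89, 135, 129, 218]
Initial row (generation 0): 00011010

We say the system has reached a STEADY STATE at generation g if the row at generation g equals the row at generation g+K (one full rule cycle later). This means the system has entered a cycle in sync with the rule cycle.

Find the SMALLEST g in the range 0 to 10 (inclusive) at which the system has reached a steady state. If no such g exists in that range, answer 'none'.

Gen 0: 00011010
Gen 1 (rule 89): 11011001
Gen 2 (rule 135): 00000011
Gen 3 (rule 129): 11111000
Gen 4 (rule 218): 11111100
Gen 5 (rule 89): 10000111
Gen 6 (rule 135): 10111010
Gen 7 (rule 129): 00010000
Gen 8 (rule 218): 00101000
Gen 9 (rule 89): 10000111
Gen 10 (rule 135): 10111010
Gen 11 (rule 129): 00010000
Gen 12 (rule 218): 00101000
Gen 13 (rule 89): 10000111
Gen 14 (rule 135): 10111010

Answer: 5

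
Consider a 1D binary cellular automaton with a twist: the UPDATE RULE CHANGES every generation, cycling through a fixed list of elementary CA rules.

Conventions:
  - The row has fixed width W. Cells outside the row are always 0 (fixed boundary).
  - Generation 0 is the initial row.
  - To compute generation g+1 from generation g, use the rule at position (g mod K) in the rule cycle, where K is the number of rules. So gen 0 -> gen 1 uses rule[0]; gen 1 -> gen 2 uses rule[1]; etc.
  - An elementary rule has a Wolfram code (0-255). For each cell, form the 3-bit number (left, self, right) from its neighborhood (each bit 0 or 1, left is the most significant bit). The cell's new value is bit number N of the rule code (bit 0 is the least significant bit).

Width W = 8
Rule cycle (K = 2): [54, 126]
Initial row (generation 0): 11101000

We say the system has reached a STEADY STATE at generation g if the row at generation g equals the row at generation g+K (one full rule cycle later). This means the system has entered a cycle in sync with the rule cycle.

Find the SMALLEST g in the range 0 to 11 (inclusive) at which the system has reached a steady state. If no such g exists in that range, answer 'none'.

Answer: 5

Derivation:
Gen 0: 11101000
Gen 1 (rule 54): 00011100
Gen 2 (rule 126): 00110110
Gen 3 (rule 54): 01001001
Gen 4 (rule 126): 11111111
Gen 5 (rule 54): 00000000
Gen 6 (rule 126): 00000000
Gen 7 (rule 54): 00000000
Gen 8 (rule 126): 00000000
Gen 9 (rule 54): 00000000
Gen 10 (rule 126): 00000000
Gen 11 (rule 54): 00000000
Gen 12 (rule 126): 00000000
Gen 13 (rule 54): 00000000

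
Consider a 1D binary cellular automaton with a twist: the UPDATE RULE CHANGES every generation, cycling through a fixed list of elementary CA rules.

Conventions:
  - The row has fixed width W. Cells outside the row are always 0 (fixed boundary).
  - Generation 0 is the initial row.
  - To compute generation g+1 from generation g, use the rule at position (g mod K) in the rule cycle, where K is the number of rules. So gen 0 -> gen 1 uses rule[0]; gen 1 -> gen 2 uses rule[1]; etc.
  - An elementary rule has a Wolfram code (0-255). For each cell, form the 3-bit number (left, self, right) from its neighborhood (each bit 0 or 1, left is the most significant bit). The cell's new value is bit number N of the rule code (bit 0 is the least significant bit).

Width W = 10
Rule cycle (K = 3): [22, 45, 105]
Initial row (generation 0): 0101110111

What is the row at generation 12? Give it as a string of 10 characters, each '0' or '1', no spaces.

Answer: 0011000001

Derivation:
Gen 0: 0101110111
Gen 1 (rule 22): 1100000000
Gen 2 (rule 45): 1001111111
Gen 3 (rule 105): 0001000001
Gen 4 (rule 22): 0011100011
Gen 5 (rule 45): 1010001010
Gen 6 (rule 105): 0100100100
Gen 7 (rule 22): 1111111110
Gen 8 (rule 45): 1000000000
Gen 9 (rule 105): 0011111111
Gen 10 (rule 22): 0100000000
Gen 11 (rule 45): 0101111111
Gen 12 (rule 105): 0011000001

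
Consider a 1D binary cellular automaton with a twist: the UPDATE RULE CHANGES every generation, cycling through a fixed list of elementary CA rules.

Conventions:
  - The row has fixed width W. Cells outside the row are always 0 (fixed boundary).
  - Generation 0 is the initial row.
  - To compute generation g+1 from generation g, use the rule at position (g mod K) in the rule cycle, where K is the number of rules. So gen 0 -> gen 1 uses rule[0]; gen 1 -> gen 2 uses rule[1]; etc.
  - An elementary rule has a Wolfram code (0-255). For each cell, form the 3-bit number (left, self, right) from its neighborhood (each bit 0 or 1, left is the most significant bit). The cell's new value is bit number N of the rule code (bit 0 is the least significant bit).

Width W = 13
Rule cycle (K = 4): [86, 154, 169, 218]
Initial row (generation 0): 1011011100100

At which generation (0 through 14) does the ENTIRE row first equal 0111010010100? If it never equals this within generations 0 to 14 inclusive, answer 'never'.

Answer: 11

Derivation:
Gen 0: 1011011100100
Gen 1 (rule 86): 1001000111110
Gen 2 (rule 154): 0110101111101
Gen 3 (rule 169): 0101011111010
Gen 4 (rule 218): 1000011111001
Gen 5 (rule 86): 1100100001111
Gen 6 (rule 154): 1011010011110
Gen 7 (rule 169): 0110100011100
Gen 8 (rule 218): 1110010111110
Gen 9 (rule 86): 0011110000011
Gen 10 (rule 154): 0111101000110
Gen 11 (rule 169): 0111010010100
Gen 12 (rule 218): 1111001100010
Gen 13 (rule 86): 0001110110111
Gen 14 (rule 154): 0011100100110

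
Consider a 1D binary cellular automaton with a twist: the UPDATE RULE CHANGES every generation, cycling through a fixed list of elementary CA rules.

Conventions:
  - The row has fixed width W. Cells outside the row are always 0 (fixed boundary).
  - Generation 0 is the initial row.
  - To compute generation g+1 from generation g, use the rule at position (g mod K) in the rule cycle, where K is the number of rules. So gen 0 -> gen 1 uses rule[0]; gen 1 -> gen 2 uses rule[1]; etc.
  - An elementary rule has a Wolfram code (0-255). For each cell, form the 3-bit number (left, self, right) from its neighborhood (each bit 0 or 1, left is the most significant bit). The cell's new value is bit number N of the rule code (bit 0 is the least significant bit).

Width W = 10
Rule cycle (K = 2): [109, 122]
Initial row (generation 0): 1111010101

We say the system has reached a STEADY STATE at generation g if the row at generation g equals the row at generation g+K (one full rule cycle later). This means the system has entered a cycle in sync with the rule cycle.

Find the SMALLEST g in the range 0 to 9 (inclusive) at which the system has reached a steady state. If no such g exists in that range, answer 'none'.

Gen 0: 1111010101
Gen 1 (rule 109): 1001111111
Gen 2 (rule 122): 0111000001
Gen 3 (rule 109): 0101011101
Gen 4 (rule 122): 1010110110
Gen 5 (rule 109): 1111111110
Gen 6 (rule 122): 1000000011
Gen 7 (rule 109): 1011111011
Gen 8 (rule 122): 0110001111
Gen 9 (rule 109): 0110101001
Gen 10 (rule 122): 1111010110
Gen 11 (rule 109): 1001111110

Answer: none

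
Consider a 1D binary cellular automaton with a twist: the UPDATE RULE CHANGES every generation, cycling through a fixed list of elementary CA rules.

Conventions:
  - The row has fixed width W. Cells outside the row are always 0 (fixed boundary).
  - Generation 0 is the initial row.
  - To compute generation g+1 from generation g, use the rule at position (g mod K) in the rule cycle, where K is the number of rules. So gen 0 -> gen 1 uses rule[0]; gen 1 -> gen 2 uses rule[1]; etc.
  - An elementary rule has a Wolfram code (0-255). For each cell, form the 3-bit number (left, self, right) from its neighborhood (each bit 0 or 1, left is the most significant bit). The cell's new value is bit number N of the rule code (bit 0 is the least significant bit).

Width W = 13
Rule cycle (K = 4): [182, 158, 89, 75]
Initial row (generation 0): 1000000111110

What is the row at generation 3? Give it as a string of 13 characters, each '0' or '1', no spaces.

Answer: 0001011011100

Derivation:
Gen 0: 1000000111110
Gen 1 (rule 182): 1100001011101
Gen 2 (rule 158): 1010011011001
Gen 3 (rule 89): 0001011011100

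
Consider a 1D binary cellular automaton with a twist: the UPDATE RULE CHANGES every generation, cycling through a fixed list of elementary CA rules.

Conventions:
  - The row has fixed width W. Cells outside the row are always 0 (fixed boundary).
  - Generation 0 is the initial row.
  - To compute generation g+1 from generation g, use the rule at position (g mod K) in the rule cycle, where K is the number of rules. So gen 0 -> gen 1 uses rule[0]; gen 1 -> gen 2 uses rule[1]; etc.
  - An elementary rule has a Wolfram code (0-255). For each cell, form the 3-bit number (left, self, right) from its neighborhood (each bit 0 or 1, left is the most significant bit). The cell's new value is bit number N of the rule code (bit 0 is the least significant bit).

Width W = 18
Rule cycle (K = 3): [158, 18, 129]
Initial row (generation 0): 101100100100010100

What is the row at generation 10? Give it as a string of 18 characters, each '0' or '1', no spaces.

Gen 0: 101100100100010100
Gen 1 (rule 158): 101011111110110110
Gen 2 (rule 18): 000000000000000001
Gen 3 (rule 129): 111111111111111100
Gen 4 (rule 158): 111111111111111010
Gen 5 (rule 18): 000000000000000001
Gen 6 (rule 129): 111111111111111100
Gen 7 (rule 158): 111111111111111010
Gen 8 (rule 18): 000000000000000001
Gen 9 (rule 129): 111111111111111100
Gen 10 (rule 158): 111111111111111010

Answer: 111111111111111010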